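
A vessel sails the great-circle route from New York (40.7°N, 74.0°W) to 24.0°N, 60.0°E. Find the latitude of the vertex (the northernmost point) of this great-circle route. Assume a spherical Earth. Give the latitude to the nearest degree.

The great circle lies in the plane with unit normal n̂ = (p₁ × p₂)/|p₁ × p₂|.
Here n̂_z ≈ +0.510; the vertex latitude is φ_max = arccos|n̂_z| ≈ 59.3°.

≈ 59°N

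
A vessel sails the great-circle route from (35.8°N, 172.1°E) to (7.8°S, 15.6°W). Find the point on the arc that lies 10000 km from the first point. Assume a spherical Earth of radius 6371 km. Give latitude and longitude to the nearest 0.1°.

Write both endpoints as unit vectors p₁, p₂ with components (cos φ cos λ, cos φ sin λ, sin φ).
The central angle between the endpoints is δ = arccos(p₁·p₂) ≈ 2.638 rad (151.1°). The total great-circle distance is δ·R ≈ 2.638 × 6371 ≈ 16805 km, so the target fraction is f = 10000/16805 ≈ 0.595.
Interpolate at f ≈ 0.595 with slerp weights a = sin((1−f)δ)/sin δ ≈ 1.815, b = sin(fδ)/sin δ ≈ 2.071.
p = a·p₁ + b·p₂ ≈ (0.518, -0.349, 0.781); φ = arcsin(p_z) ≈ 51.31°, λ = atan2(p_y, p_x) ≈ -33.99°.

≈ (51.3°N, 34.0°W)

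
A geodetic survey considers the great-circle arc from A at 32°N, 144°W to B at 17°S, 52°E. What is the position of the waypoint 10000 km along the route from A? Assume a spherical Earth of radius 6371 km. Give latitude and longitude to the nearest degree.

≈ 35°N, 100°E

Write both endpoints as unit vectors p₁, p₂ with components (cos φ cos λ, cos φ sin λ, sin φ).
The central angle between the endpoints is δ = arccos(p₁·p₂) ≈ 2.778 rad (159.1°). The total great-circle distance is δ·R ≈ 2.778 × 6371 ≈ 17697 km, so the target fraction is f = 10000/17697 ≈ 0.565.
Interpolate at f ≈ 0.565 with slerp weights a = sin((1−f)δ)/sin δ ≈ 2.627, b = sin(fδ)/sin δ ≈ 2.809.
p = a·p₁ + b·p₂ ≈ (-0.148, 0.808, 0.571); φ = arcsin(p_z) ≈ 34.79°, λ = atan2(p_y, p_x) ≈ 100.38°.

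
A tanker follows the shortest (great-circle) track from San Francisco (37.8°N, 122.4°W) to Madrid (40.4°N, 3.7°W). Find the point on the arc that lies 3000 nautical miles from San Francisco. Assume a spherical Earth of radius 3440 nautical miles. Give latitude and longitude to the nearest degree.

Write both endpoints as unit vectors p₁, p₂ with components (cos φ cos λ, cos φ sin λ, sin φ).
The central angle between the endpoints is δ = arccos(p₁·p₂) ≈ 1.462 rad (83.8°). The total great-circle distance is δ·R ≈ 1.462 × 3440 ≈ 5030 nmi, so the target fraction is f = 3000/5030 ≈ 0.596.
Interpolate at f ≈ 0.596 with slerp weights a = sin((1−f)δ)/sin δ ≈ 0.560, b = sin(fδ)/sin δ ≈ 0.770.
p = a·p₁ + b·p₂ ≈ (0.348, -0.411, 0.842); φ = arcsin(p_z) ≈ 57.39°, λ = atan2(p_y, p_x) ≈ -49.74°.

≈ (57°N, 50°W)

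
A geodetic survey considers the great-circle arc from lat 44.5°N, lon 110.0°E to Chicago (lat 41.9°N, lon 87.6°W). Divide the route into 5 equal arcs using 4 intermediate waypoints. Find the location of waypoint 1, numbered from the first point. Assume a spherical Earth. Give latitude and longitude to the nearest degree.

Convert each endpoint to a unit vector on the sphere (x = cos φ cos λ, y = cos φ sin λ, z = sin φ).
The central angle between the endpoints is δ = arccos(p₁·p₂) ≈ 1.609 rad (92.2°).
Interpolate at f = 1/5 with slerp weights a = sin((1−f)δ)/sin δ ≈ 0.961, b = sin(fδ)/sin δ ≈ 0.316.
p = a·p₁ + b·p₂ ≈ (-0.224, 0.409, 0.885); φ = arcsin(p_z) ≈ 62.21°, λ = atan2(p_y, p_x) ≈ 118.79°.

≈ lat 62°N, lon 119°E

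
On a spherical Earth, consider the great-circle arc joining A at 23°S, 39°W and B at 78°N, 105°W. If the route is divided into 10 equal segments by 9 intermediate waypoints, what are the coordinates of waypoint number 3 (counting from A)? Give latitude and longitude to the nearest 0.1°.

The haversine formula gives a central angle δ ≈ 1.880 rad (107.7°) between the endpoints.
Interpolate at f = 3/10 with slerp weights a = sin((1−f)δ)/sin δ ≈ 1.016, b = sin(fδ)/sin δ ≈ 0.561.
p = a·p₁ + b·p₂ ≈ (0.697, -0.701, 0.152); φ = arcsin(p_z) ≈ 8.74°, λ = atan2(p_y, p_x) ≈ -45.19°.

≈ 8.7°N, 45.2°W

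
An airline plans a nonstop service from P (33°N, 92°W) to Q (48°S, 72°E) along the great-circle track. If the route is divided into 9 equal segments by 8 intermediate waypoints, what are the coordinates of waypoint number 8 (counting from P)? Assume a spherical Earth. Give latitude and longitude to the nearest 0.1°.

≈ (58.6°S, 47.6°E)

Write both endpoints as unit vectors p₁, p₂ with components (cos φ cos λ, cos φ sin λ, sin φ).
The central angle between the endpoints is δ = arccos(p₁·p₂) ≈ 2.806 rad (160.8°).
Interpolate at f = 8/9 with slerp weights a = sin((1−f)δ)/sin δ ≈ 0.931, b = sin(fδ)/sin δ ≈ 1.831.
p = a·p₁ + b·p₂ ≈ (0.351, 0.385, -0.854); φ = arcsin(p_z) ≈ -58.60°, λ = atan2(p_y, p_x) ≈ 47.60°.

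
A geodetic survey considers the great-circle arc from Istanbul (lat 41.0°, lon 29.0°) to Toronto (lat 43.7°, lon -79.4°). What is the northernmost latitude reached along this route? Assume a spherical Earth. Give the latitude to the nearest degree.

The great circle lies in the plane with unit normal n̂ = (p₁ × p₂)/|p₁ × p₂|.
Here n̂_z ≈ -0.539; the vertex latitude is φ_max = arccos|n̂_z| ≈ 57.4°.

≈ 57°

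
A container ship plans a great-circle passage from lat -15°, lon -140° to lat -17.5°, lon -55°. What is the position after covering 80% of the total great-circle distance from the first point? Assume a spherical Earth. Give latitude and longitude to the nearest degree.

Write both endpoints as unit vectors p₁, p₂ with components (cos φ cos λ, cos φ sin λ, sin φ).
The central angle between the endpoints is δ = arccos(p₁·p₂) ≈ 1.412 rad (80.9°).
Interpolate at f = 0.80 with slerp weights a = sin((1−f)δ)/sin δ ≈ 0.282, b = sin(fδ)/sin δ ≈ 0.916.
p = a·p₁ + b·p₂ ≈ (0.292, -0.891, -0.348); φ = arcsin(p_z) ≈ -20.39°, λ = atan2(p_y, p_x) ≈ -71.84°.

≈ lat -20°, lon -72°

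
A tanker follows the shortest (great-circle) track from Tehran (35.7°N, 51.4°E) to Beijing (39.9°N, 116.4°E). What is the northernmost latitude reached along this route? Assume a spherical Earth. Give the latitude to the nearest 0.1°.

The great circle lies in the plane with unit normal n̂ = (p₁ × p₂)/|p₁ × p₂|.
Here n̂_z ≈ +0.733; the vertex latitude is φ_max = arccos|n̂_z| ≈ 42.9°.

≈ 42.9°N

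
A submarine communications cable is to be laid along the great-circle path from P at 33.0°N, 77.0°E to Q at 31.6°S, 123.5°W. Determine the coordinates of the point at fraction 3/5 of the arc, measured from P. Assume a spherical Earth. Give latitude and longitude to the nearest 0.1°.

Write both endpoints as unit vectors p₁, p₂ with components (cos φ cos λ, cos φ sin λ, sin φ).
The central angle between the endpoints is δ = arccos(p₁·p₂) ≈ 2.839 rad (162.6°).
Interpolate at f = 3/5 with slerp weights a = sin((1−f)δ)/sin δ ≈ 3.039, b = sin(fδ)/sin δ ≈ 3.323.
p = a·p₁ + b·p₂ ≈ (-0.989, 0.124, -0.086); φ = arcsin(p_z) ≈ -4.92°, λ = atan2(p_y, p_x) ≈ 172.86°.

≈ 4.9°S, 172.9°E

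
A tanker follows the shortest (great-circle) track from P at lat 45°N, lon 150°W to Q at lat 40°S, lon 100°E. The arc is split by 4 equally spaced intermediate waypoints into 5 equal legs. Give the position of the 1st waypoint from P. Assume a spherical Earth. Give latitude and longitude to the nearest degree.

≈ lat 32°N, lon 179°W

Convert each endpoint to a unit vector on the sphere (x = cos φ cos λ, y = cos φ sin λ, z = sin φ).
The central angle between the endpoints is δ = arccos(p₁·p₂) ≈ 2.265 rad (129.8°).
Interpolate at f = 1/5 with slerp weights a = sin((1−f)δ)/sin δ ≈ 1.263, b = sin(fδ)/sin δ ≈ 0.569.
p = a·p₁ + b·p₂ ≈ (-0.849, -0.017, 0.527); φ = arcsin(p_z) ≈ 31.83°, λ = atan2(p_y, p_x) ≈ -178.85°.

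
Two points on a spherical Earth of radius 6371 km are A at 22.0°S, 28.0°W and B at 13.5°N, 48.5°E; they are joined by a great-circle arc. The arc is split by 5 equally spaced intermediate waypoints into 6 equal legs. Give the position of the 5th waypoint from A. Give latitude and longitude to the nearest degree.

≈ 7°N, 36°E

The haversine formula gives a central angle δ ≈ 1.447 rad (82.9°) between the endpoints.
Interpolate at f = 5/6 with slerp weights a = sin((1−f)δ)/sin δ ≈ 0.241, b = sin(fδ)/sin δ ≈ 0.941.
p = a·p₁ + b·p₂ ≈ (0.804, 0.581, 0.130); φ = arcsin(p_z) ≈ 7.45°, λ = atan2(p_y, p_x) ≈ 35.86°.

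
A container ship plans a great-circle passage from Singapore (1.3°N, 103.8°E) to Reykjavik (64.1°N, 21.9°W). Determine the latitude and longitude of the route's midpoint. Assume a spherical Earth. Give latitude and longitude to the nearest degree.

≈ (48°N, 78°E)

From cos δ = sin φ₁ sin φ₂ + cos φ₁ cos φ₂ cos Δλ, the central angle is δ ≈ 1.807 rad (103.6°).
Interpolate at f = 1/2 with slerp weights a = sin((1−f)δ)/sin δ ≈ 0.808, b = sin(fδ)/sin δ ≈ 0.808.
p = a·p₁ + b·p₂ ≈ (0.135, 0.653, 0.745); φ = arcsin(p_z) ≈ 48.19°, λ = atan2(p_y, p_x) ≈ 78.33°.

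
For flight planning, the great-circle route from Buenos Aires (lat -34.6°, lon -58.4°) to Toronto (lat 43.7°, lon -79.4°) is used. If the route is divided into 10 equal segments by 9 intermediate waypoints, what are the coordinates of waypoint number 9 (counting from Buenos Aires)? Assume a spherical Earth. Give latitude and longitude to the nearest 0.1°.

≈ lat 36.0°, lon -76.4°

Convert each endpoint to a unit vector on the sphere (x = cos φ cos λ, y = cos φ sin λ, z = sin φ).
The central angle between the endpoints is δ = arccos(p₁·p₂) ≈ 1.407 rad (80.6°).
Interpolate at f = 9/10 with slerp weights a = sin((1−f)δ)/sin δ ≈ 0.142, b = sin(fδ)/sin δ ≈ 0.967.
p = a·p₁ + b·p₂ ≈ (0.190, -0.787, 0.587); φ = arcsin(p_z) ≈ 35.97°, λ = atan2(p_y, p_x) ≈ -76.43°.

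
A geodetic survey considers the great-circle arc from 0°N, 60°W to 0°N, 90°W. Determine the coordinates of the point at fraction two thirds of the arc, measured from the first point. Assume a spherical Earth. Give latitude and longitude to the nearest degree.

Convert each endpoint to a unit vector on the sphere (x = cos φ cos λ, y = cos φ sin λ, z = sin φ).
The central angle between the endpoints is δ = arccos(p₁·p₂) ≈ 0.524 rad (30.0°).
Interpolate at f = 2/3 with slerp weights a = sin((1−f)δ)/sin δ ≈ 0.347, b = sin(fδ)/sin δ ≈ 0.684.
p = a·p₁ + b·p₂ ≈ (0.174, -0.985, 0.000); φ = arcsin(p_z) ≈ 0.00°, λ = atan2(p_y, p_x) ≈ -80.00°.

≈ 0°N, 80°W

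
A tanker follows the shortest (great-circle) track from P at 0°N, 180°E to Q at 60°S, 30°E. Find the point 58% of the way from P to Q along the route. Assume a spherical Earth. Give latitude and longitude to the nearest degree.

≈ 62°S, 147°E

From cos δ = sin φ₁ sin φ₂ + cos φ₁ cos φ₂ cos Δλ, the central angle is δ ≈ 2.019 rad (115.7°).
Interpolate at f = 0.58 with slerp weights a = sin((1−f)δ)/sin δ ≈ 0.832, b = sin(fδ)/sin δ ≈ 1.022.
p = a·p₁ + b·p₂ ≈ (-0.389, 0.255, -0.885); φ = arcsin(p_z) ≈ -62.24°, λ = atan2(p_y, p_x) ≈ 146.73°.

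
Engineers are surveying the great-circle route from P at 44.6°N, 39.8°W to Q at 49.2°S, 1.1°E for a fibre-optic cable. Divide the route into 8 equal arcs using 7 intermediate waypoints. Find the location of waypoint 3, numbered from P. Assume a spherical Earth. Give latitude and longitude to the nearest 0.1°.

Write both endpoints as unit vectors p₁, p₂ with components (cos φ cos λ, cos φ sin λ, sin φ).
The central angle between the endpoints is δ = arccos(p₁·p₂) ≈ 1.752 rad (100.4°).
Interpolate at f = 3/8 with slerp weights a = sin((1−f)δ)/sin δ ≈ 0.904, b = sin(fδ)/sin δ ≈ 0.621.
p = a·p₁ + b·p₂ ≈ (0.900, -0.404, 0.165); φ = arcsin(p_z) ≈ 9.47°, λ = atan2(p_y, p_x) ≈ -24.18°.

≈ 9.5°N, 24.2°W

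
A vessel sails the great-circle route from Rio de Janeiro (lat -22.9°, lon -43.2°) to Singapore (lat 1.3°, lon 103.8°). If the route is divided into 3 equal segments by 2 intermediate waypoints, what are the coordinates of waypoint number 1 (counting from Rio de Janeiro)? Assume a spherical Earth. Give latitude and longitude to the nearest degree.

Convert each endpoint to a unit vector on the sphere (x = cos φ cos λ, y = cos φ sin λ, z = sin φ).
The central angle between the endpoints is δ = arccos(p₁·p₂) ≈ 2.467 rad (141.4°).
Interpolate at f = 1/3 with slerp weights a = sin((1−f)δ)/sin δ ≈ 1.597, b = sin(fδ)/sin δ ≈ 1.174.
p = a·p₁ + b·p₂ ≈ (0.793, 0.132, -0.595); φ = arcsin(p_z) ≈ -36.51°, λ = atan2(p_y, p_x) ≈ 9.48°.

≈ lat -37°, lon 9°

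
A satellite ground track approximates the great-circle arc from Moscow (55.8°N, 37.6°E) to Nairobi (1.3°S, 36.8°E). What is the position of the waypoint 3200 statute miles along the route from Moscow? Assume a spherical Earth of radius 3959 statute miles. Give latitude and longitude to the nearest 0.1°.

≈ 9.5°N, 36.9°E

Write both endpoints as unit vectors p₁, p₂ with components (cos φ cos λ, cos φ sin λ, sin φ).
The central angle between the endpoints is δ = arccos(p₁·p₂) ≈ 0.997 rad (57.1°). The total great-circle distance is δ·R ≈ 0.997 × 3959 ≈ 3946 mi, so the target fraction is f = 3200/3946 ≈ 0.811.
Interpolate at f ≈ 0.811 with slerp weights a = sin((1−f)δ)/sin δ ≈ 0.223, b = sin(fδ)/sin δ ≈ 0.861.
p = a·p₁ + b·p₂ ≈ (0.789, 0.592, 0.165); φ = arcsin(p_z) ≈ 9.49°, λ = atan2(p_y, p_x) ≈ 36.90°.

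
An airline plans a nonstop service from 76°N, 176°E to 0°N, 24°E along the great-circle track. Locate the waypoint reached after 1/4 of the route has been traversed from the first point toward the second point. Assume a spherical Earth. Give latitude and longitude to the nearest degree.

≈ 75°N, 50°E

From cos δ = sin φ₁ sin φ₂ + cos φ₁ cos φ₂ cos Δλ, the central angle is δ ≈ 1.786 rad (102.3°).
Interpolate at f = 1/4 with slerp weights a = sin((1−f)δ)/sin δ ≈ 0.996, b = sin(fδ)/sin δ ≈ 0.442.
p = a·p₁ + b·p₂ ≈ (0.163, 0.197, 0.967); φ = arcsin(p_z) ≈ 75.19°, λ = atan2(p_y, p_x) ≈ 50.28°.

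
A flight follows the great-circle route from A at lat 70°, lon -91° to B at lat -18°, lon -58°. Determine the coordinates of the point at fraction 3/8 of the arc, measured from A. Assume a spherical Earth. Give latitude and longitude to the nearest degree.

≈ lat 38°, lon -69°

Write both endpoints as unit vectors p₁, p₂ with components (cos φ cos λ, cos φ sin λ, sin φ).
The central angle between the endpoints is δ = arccos(p₁·p₂) ≈ 1.588 rad (91.0°).
Interpolate at f = 3/8 with slerp weights a = sin((1−f)δ)/sin δ ≈ 0.838, b = sin(fδ)/sin δ ≈ 0.561.
p = a·p₁ + b·p₂ ≈ (0.278, -0.739, 0.614); φ = arcsin(p_z) ≈ 37.86°, λ = atan2(p_y, p_x) ≈ -69.40°.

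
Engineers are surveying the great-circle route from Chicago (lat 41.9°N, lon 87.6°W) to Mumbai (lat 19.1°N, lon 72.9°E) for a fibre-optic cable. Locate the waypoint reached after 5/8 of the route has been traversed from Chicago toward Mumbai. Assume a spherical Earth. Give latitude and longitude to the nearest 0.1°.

≈ lat 59.7°N, lon 50.6°E

From cos δ = sin φ₁ sin φ₂ + cos φ₁ cos φ₂ cos Δλ, the central angle is δ ≈ 2.031 rad (116.4°).
Interpolate at f = 5/8 with slerp weights a = sin((1−f)δ)/sin δ ≈ 0.770, b = sin(fδ)/sin δ ≈ 1.066.
p = a·p₁ + b·p₂ ≈ (0.320, 0.390, 0.863); φ = arcsin(p_z) ≈ 59.70°, λ = atan2(p_y, p_x) ≈ 50.60°.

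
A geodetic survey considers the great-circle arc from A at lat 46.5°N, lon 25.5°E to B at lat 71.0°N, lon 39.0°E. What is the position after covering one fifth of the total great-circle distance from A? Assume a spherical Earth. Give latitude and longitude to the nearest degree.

≈ lat 51°N, lon 27°E

The haversine formula gives a central angle δ ≈ 0.442 rad (25.3°) between the endpoints.
Interpolate at f = 1/5 with slerp weights a = sin((1−f)δ)/sin δ ≈ 0.810, b = sin(fδ)/sin δ ≈ 0.206.
p = a·p₁ + b·p₂ ≈ (0.555, 0.282, 0.782); φ = arcsin(p_z) ≈ 51.48°, λ = atan2(p_y, p_x) ≈ 26.94°.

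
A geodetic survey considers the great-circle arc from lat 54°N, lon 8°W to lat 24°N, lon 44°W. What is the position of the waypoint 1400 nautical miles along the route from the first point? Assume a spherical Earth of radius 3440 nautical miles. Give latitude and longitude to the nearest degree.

Write both endpoints as unit vectors p₁, p₂ with components (cos φ cos λ, cos φ sin λ, sin φ).
The central angle between the endpoints is δ = arccos(p₁·p₂) ≈ 0.702 rad (40.2°). The total great-circle distance is δ·R ≈ 0.702 × 3440 ≈ 2415 nmi, so the target fraction is f = 1400/2415 ≈ 0.580.
Interpolate at f ≈ 0.580 with slerp weights a = sin((1−f)δ)/sin δ ≈ 0.450, b = sin(fδ)/sin δ ≈ 0.613.
p = a·p₁ + b·p₂ ≈ (0.665, -0.426, 0.614); φ = arcsin(p_z) ≈ 37.85°, λ = atan2(p_y, p_x) ≈ -32.63°.

≈ lat 38°N, lon 33°W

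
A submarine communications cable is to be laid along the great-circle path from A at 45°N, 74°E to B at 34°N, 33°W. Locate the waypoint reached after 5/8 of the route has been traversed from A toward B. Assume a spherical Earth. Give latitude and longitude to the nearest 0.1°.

≈ 51.1°N, 0.7°W

Write both endpoints as unit vectors p₁, p₂ with components (cos φ cos λ, cos φ sin λ, sin φ).
The central angle between the endpoints is δ = arccos(p₁·p₂) ≈ 1.345 rad (77.1°).
Interpolate at f = 5/8 with slerp weights a = sin((1−f)δ)/sin δ ≈ 0.496, b = sin(fδ)/sin δ ≈ 0.764.
p = a·p₁ + b·p₂ ≈ (0.628, -0.008, 0.778); φ = arcsin(p_z) ≈ 51.08°, λ = atan2(p_y, p_x) ≈ -0.74°.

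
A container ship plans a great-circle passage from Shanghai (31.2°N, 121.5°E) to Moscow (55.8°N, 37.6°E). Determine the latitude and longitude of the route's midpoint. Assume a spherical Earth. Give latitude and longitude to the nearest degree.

Convert each endpoint to a unit vector on the sphere (x = cos φ cos λ, y = cos φ sin λ, z = sin φ).
The central angle between the endpoints is δ = arccos(p₁·p₂) ≈ 1.071 rad (61.3°).
Interpolate at f = 1/2 with slerp weights a = sin((1−f)δ)/sin δ ≈ 0.581, b = sin(fδ)/sin δ ≈ 0.581.
p = a·p₁ + b·p₂ ≈ (-0.001, 0.623, 0.782); φ = arcsin(p_z) ≈ 51.44°, λ = atan2(p_y, p_x) ≈ 90.09°.

≈ 51°N, 90°E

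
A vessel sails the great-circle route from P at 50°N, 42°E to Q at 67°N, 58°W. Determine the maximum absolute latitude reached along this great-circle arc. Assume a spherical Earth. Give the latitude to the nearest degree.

The great circle lies in the plane with unit normal n̂ = (p₁ × p₂)/|p₁ × p₂|.
Here n̂_z ≈ -0.330; the vertex latitude is φ_max = arccos|n̂_z| ≈ 70.7°.
Check via Clairaut: cos φ_max = |cos φ₁| · sin C = cos(50.0°)·sin(30.9°) ≈ 0.330, again giving ≈ 70.7°.

≈ 71°N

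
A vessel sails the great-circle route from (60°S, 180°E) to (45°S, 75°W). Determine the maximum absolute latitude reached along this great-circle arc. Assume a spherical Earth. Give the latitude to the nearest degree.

The great circle lies in the plane with unit normal n̂ = (p₁ × p₂)/|p₁ × p₂|.
Here n̂_z ≈ +0.400; the vertex latitude is φ_max = arccos|n̂_z| ≈ 66.4°.
Check via Clairaut: cos φ_max = |cos φ₁| · sin C = cos(60.0°)·sin(126.9°) ≈ 0.400, again giving ≈ 66.4°.

≈ 66°S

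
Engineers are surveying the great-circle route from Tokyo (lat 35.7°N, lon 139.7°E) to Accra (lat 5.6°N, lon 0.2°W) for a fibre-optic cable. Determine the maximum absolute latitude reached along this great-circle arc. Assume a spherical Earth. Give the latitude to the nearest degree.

The great circle lies in the plane with unit normal n̂ = (p₁ × p₂)/|p₁ × p₂|.
Here n̂_z ≈ -0.629; the vertex latitude is φ_max = arccos|n̂_z| ≈ 51.0°.
Check via Clairaut: cos φ_max = |cos φ₁| · sin C = cos(35.7°)·sin(50.8°) ≈ 0.629, again giving ≈ 51.0°.

≈ 51°N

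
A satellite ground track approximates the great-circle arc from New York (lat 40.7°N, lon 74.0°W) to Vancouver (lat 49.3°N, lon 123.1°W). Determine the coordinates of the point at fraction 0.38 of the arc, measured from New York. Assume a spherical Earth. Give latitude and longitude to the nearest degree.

≈ lat 46°N, lon 91°W

Convert each endpoint to a unit vector on the sphere (x = cos φ cos λ, y = cos φ sin λ, z = sin φ).
The central angle between the endpoints is δ = arccos(p₁·p₂) ≈ 0.613 rad (35.1°).
Interpolate at f = 0.38 with slerp weights a = sin((1−f)δ)/sin δ ≈ 0.645, b = sin(fδ)/sin δ ≈ 0.401.
p = a·p₁ + b·p₂ ≈ (-0.008, -0.689, 0.725); φ = arcsin(p_z) ≈ 46.44°, λ = atan2(p_y, p_x) ≈ -90.68°.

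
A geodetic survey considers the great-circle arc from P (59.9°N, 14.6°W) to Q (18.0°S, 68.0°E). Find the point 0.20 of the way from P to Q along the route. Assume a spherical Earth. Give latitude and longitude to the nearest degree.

Write both endpoints as unit vectors p₁, p₂ with components (cos φ cos λ, cos φ sin λ, sin φ).
The central angle between the endpoints is δ = arccos(p₁·p₂) ≈ 1.778 rad (101.9°).
Interpolate at f = 0.20 with slerp weights a = sin((1−f)δ)/sin δ ≈ 1.011, b = sin(fδ)/sin δ ≈ 0.356.
p = a·p₁ + b·p₂ ≈ (0.617, 0.186, 0.764); φ = arcsin(p_z) ≈ 49.86°, λ = atan2(p_y, p_x) ≈ 16.77°.

≈ (50°N, 17°E)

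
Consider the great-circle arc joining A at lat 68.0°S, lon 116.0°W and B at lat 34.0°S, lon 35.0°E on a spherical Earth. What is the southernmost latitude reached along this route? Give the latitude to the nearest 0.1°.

The great circle lies in the plane with unit normal n̂ = (p₁ × p₂)/|p₁ × p₂|.
Here n̂_z ≈ +0.155; the vertex latitude is φ_max = arccos|n̂_z| ≈ 81.1°.
Check via Clairaut: cos φ_max = |cos φ₁| · sin C = cos(68.0°)·sin(155.5°) ≈ 0.155, again giving ≈ 81.1°.

≈ 81.1°S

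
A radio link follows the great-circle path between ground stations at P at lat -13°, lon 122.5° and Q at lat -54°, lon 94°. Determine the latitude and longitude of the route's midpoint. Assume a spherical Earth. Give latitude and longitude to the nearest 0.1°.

≈ lat -34.3°, lon 111.8°

Convert each endpoint to a unit vector on the sphere (x = cos φ cos λ, y = cos φ sin λ, z = sin φ).
The central angle between the endpoints is δ = arccos(p₁·p₂) ≈ 0.816 rad (46.7°).
Interpolate at f = 1/2 with slerp weights a = sin((1−f)δ)/sin δ ≈ 0.545, b = sin(fδ)/sin δ ≈ 0.545.
p = a·p₁ + b·p₂ ≈ (-0.307, 0.767, -0.563); φ = arcsin(p_z) ≈ -34.28°, λ = atan2(p_y, p_x) ≈ 111.85°.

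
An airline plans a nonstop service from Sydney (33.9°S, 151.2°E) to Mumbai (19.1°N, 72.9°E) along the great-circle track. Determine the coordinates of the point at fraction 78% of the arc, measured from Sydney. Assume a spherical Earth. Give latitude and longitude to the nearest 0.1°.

Convert each endpoint to a unit vector on the sphere (x = cos φ cos λ, y = cos φ sin λ, z = sin φ).
The central angle between the endpoints is δ = arccos(p₁·p₂) ≈ 1.594 rad (91.3°).
Interpolate at f = 0.78 with slerp weights a = sin((1−f)δ)/sin δ ≈ 0.344, b = sin(fδ)/sin δ ≈ 0.947.
p = a·p₁ + b·p₂ ≈ (0.013, 0.993, 0.118); φ = arcsin(p_z) ≈ 6.79°, λ = atan2(p_y, p_x) ≈ 89.24°.

≈ (6.8°N, 89.2°E)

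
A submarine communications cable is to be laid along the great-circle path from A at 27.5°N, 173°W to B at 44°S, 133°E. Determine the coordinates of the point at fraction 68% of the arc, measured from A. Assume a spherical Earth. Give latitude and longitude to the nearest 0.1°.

From cos δ = sin φ₁ sin φ₂ + cos φ₁ cos φ₂ cos Δλ, the central angle is δ ≈ 1.516 rad (86.9°).
Interpolate at f = 0.68 with slerp weights a = sin((1−f)δ)/sin δ ≈ 0.467, b = sin(fδ)/sin δ ≈ 0.859.
p = a·p₁ + b·p₂ ≈ (-0.833, 0.402, -0.381); φ = arcsin(p_z) ≈ -22.40°, λ = atan2(p_y, p_x) ≈ 154.26°.

≈ 22.4°S, 154.3°E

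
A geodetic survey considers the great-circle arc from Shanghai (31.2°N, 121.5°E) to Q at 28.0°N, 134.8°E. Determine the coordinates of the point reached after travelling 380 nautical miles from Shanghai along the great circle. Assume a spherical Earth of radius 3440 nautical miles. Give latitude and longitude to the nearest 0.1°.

From cos δ = sin φ₁ sin φ₂ + cos φ₁ cos φ₂ cos Δλ, the central angle is δ ≈ 0.209 rad (12.0°). The total great-circle distance is δ·R ≈ 0.209 × 3440 ≈ 720 nmi, so the target fraction is f = 380/720 ≈ 0.528.
Interpolate at f ≈ 0.528 with slerp weights a = sin((1−f)δ)/sin δ ≈ 0.475, b = sin(fδ)/sin δ ≈ 0.531.
p = a·p₁ + b·p₂ ≈ (-0.542, 0.679, 0.495); φ = arcsin(p_z) ≈ 29.68°, λ = atan2(p_y, p_x) ≈ 128.63°.

≈ 29.7°N, 128.6°E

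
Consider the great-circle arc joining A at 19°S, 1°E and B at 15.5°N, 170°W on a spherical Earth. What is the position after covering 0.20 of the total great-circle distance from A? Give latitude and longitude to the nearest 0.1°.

≈ 27.2°S, 35.2°W

Write both endpoints as unit vectors p₁, p₂ with components (cos φ cos λ, cos φ sin λ, sin φ).
The central angle between the endpoints is δ = arccos(p₁·p₂) ≈ 2.980 rad (170.7°).
Interpolate at f = 0.20 with slerp weights a = sin((1−f)δ)/sin δ ≈ 4.263, b = sin(fδ)/sin δ ≈ 3.481.
p = a·p₁ + b·p₂ ≈ (0.727, -0.512, -0.458); φ = arcsin(p_z) ≈ -27.24°, λ = atan2(p_y, p_x) ≈ -35.17°.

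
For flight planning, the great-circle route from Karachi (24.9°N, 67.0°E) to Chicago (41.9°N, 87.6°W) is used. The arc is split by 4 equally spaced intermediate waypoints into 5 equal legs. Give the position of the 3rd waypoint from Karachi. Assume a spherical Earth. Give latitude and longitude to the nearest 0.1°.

Convert each endpoint to a unit vector on the sphere (x = cos φ cos λ, y = cos φ sin λ, z = sin φ).
The central angle between the endpoints is δ = arccos(p₁·p₂) ≈ 1.906 rad (109.2°).
Interpolate at f = 3/5 with slerp weights a = sin((1−f)δ)/sin δ ≈ 0.731, b = sin(fδ)/sin δ ≈ 0.964.
p = a·p₁ + b·p₂ ≈ (0.289, -0.106, 0.951); φ = arcsin(p_z) ≈ 72.06°, λ = atan2(p_y, p_x) ≈ -20.14°.

≈ 72.1°N, 20.1°W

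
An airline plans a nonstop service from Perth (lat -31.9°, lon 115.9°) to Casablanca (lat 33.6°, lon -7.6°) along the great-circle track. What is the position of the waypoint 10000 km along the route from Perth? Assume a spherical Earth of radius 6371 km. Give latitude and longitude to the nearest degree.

The haversine formula gives a central angle δ ≈ 2.322 rad (133.1°) between the endpoints. The total great-circle distance is δ·R ≈ 2.322 × 6371 ≈ 14795 km, so the target fraction is f = 10000/14795 ≈ 0.676.
Interpolate at f ≈ 0.676 with slerp weights a = sin((1−f)δ)/sin δ ≈ 0.936, b = sin(fδ)/sin δ ≈ 1.369.
p = a·p₁ + b·p₂ ≈ (0.783, 0.564, 0.263); φ = arcsin(p_z) ≈ 15.25°, λ = atan2(p_y, p_x) ≈ 35.75°.

≈ lat 15°, lon 36°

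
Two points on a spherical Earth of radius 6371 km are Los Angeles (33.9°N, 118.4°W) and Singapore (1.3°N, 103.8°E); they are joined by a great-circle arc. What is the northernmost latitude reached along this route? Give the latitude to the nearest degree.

≈ 46°N

The great circle lies in the plane with unit normal n̂ = (p₁ × p₂)/|p₁ × p₂|.
Here n̂_z ≈ -0.698; the vertex latitude is φ_max = arccos|n̂_z| ≈ 45.7°.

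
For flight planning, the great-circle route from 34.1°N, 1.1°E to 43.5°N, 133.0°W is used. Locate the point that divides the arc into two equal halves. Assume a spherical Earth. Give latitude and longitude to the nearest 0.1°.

≈ 63.9°N, 57.1°W

From cos δ = sin φ₁ sin φ₂ + cos φ₁ cos φ₂ cos Δλ, the central angle is δ ≈ 1.603 rad (91.8°).
Interpolate at f = 1/2 with slerp weights a = sin((1−f)δ)/sin δ ≈ 0.719, b = sin(fδ)/sin δ ≈ 0.719.
p = a·p₁ + b·p₂ ≈ (0.239, -0.370, 0.898); φ = arcsin(p_z) ≈ 63.86°, λ = atan2(p_y, p_x) ≈ -57.08°.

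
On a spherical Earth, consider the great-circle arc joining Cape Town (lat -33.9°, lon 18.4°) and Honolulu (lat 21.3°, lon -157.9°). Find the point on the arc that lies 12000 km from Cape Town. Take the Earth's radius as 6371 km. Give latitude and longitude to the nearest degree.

≈ lat -36°, lon -143°

From cos δ = sin φ₁ sin φ₂ + cos φ₁ cos φ₂ cos Δλ, the central angle is δ ≈ 2.914 rad (167.0°). The total great-circle distance is δ·R ≈ 2.914 × 6371 ≈ 18568 km, so the target fraction is f = 12000/18568 ≈ 0.646.
Interpolate at f ≈ 0.646 with slerp weights a = sin((1−f)δ)/sin δ ≈ 3.808, b = sin(fδ)/sin δ ≈ 4.224.
p = a·p₁ + b·p₂ ≈ (-0.647, -0.483, -0.589); φ = arcsin(p_z) ≈ -36.12°, λ = atan2(p_y, p_x) ≈ -143.27°.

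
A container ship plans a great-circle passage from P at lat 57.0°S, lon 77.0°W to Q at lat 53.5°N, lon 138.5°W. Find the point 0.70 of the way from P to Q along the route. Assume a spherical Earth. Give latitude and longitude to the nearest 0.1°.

≈ lat 20.8°N, lon 117.7°W

Convert each endpoint to a unit vector on the sphere (x = cos φ cos λ, y = cos φ sin λ, z = sin φ).
The central angle between the endpoints is δ = arccos(p₁·p₂) ≈ 2.117 rad (121.3°).
Interpolate at f = 0.70 with slerp weights a = sin((1−f)δ)/sin δ ≈ 0.694, b = sin(fδ)/sin δ ≈ 1.166.
p = a·p₁ + b·p₂ ≈ (-0.434, -0.828, 0.355); φ = arcsin(p_z) ≈ 20.78°, λ = atan2(p_y, p_x) ≈ -117.68°.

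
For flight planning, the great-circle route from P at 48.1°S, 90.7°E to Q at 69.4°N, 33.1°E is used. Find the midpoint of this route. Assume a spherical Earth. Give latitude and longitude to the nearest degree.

Write both endpoints as unit vectors p₁, p₂ with components (cos φ cos λ, cos φ sin λ, sin φ).
The central angle between the endpoints is δ = arccos(p₁·p₂) ≈ 2.178 rad (124.8°).
Interpolate at f = 1/2 with slerp weights a = sin((1−f)δ)/sin δ ≈ 1.079, b = sin(fδ)/sin δ ≈ 1.079.
p = a·p₁ + b·p₂ ≈ (0.309, 0.928, 0.207); φ = arcsin(p_z) ≈ 11.94°, λ = atan2(p_y, p_x) ≈ 71.57°.

≈ 12°N, 72°E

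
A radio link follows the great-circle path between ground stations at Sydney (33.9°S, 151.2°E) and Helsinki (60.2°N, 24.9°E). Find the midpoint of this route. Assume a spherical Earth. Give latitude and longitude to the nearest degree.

Convert each endpoint to a unit vector on the sphere (x = cos φ cos λ, y = cos φ sin λ, z = sin φ).
The central angle between the endpoints is δ = arccos(p₁·p₂) ≈ 2.386 rad (136.7°).
Interpolate at f = 1/2 with slerp weights a = sin((1−f)δ)/sin δ ≈ 1.356, b = sin(fδ)/sin δ ≈ 1.356.
p = a·p₁ + b·p₂ ≈ (-0.375, 0.826, 0.420); φ = arcsin(p_z) ≈ 24.86°, λ = atan2(p_y, p_x) ≈ 114.42°.

≈ 25°N, 114°E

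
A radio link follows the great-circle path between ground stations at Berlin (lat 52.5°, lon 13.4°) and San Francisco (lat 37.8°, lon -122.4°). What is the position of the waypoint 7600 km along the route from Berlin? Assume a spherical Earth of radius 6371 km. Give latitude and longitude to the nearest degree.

≈ lat 50°, lon -113°

Convert each endpoint to a unit vector on the sphere (x = cos φ cos λ, y = cos φ sin λ, z = sin φ).
The central angle between the endpoints is δ = arccos(p₁·p₂) ≈ 1.429 rad (81.9°). The total great-circle distance is δ·R ≈ 1.429 × 6371 ≈ 9104 km, so the target fraction is f = 7600/9104 ≈ 0.835.
Interpolate at f ≈ 0.835 with slerp weights a = sin((1−f)δ)/sin δ ≈ 0.236, b = sin(fδ)/sin δ ≈ 0.939.
p = a·p₁ + b·p₂ ≈ (-0.258, -0.593, 0.763); φ = arcsin(p_z) ≈ 49.71°, λ = atan2(p_y, p_x) ≈ -113.48°.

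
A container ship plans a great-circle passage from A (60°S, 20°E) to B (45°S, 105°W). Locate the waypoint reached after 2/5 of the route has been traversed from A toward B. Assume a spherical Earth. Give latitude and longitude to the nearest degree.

≈ (71°S, 42°W)

The haversine formula gives a central angle δ ≈ 1.149 rad (65.8°) between the endpoints.
Interpolate at f = 2/5 with slerp weights a = sin((1−f)δ)/sin δ ≈ 0.697, b = sin(fδ)/sin δ ≈ 0.486.
p = a·p₁ + b·p₂ ≈ (0.239, -0.213, -0.948); φ = arcsin(p_z) ≈ -71.35°, λ = atan2(p_y, p_x) ≈ -41.74°.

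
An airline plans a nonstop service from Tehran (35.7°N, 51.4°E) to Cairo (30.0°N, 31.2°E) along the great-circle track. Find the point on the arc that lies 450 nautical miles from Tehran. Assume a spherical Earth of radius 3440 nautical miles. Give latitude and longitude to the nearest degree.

The haversine formula gives a central angle δ ≈ 0.312 rad (17.9°) between the endpoints. The total great-circle distance is δ·R ≈ 0.312 × 3440 ≈ 1072 nmi, so the target fraction is f = 450/1072 ≈ 0.420.
Interpolate at f ≈ 0.420 with slerp weights a = sin((1−f)δ)/sin δ ≈ 0.587, b = sin(fδ)/sin δ ≈ 0.425.
p = a·p₁ + b·p₂ ≈ (0.612, 0.563, 0.555); φ = arcsin(p_z) ≈ 33.71°, λ = atan2(p_y, p_x) ≈ 42.61°.

≈ 34°N, 43°E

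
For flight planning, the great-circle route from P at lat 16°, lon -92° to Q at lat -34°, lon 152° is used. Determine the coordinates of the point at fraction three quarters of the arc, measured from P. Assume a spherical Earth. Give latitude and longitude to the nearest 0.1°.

≈ lat -29.2°, lon -173.0°

Convert each endpoint to a unit vector on the sphere (x = cos φ cos λ, y = cos φ sin λ, z = sin φ).
The central angle between the endpoints is δ = arccos(p₁·p₂) ≈ 2.098 rad (120.2°).
Interpolate at f = 3/4 with slerp weights a = sin((1−f)δ)/sin δ ≈ 0.580, b = sin(fδ)/sin δ ≈ 1.157.
p = a·p₁ + b·p₂ ≈ (-0.867, -0.106, -0.487); φ = arcsin(p_z) ≈ -29.17°, λ = atan2(p_y, p_x) ≈ -173.00°.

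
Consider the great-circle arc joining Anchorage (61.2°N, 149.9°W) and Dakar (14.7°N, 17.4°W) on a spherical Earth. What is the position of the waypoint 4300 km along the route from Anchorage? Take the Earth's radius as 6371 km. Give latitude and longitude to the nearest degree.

≈ 63°N, 59°W

From cos δ = sin φ₁ sin φ₂ + cos φ₁ cos φ₂ cos Δλ, the central angle is δ ≈ 1.663 rad (95.3°). The total great-circle distance is δ·R ≈ 1.663 × 6371 ≈ 10597 km, so the target fraction is f = 4300/10597 ≈ 0.406.
Interpolate at f ≈ 0.406 with slerp weights a = sin((1−f)δ)/sin δ ≈ 0.839, b = sin(fδ)/sin δ ≈ 0.628.
p = a·p₁ + b·p₂ ≈ (0.230, -0.384, 0.894); φ = arcsin(p_z) ≈ 63.41°, λ = atan2(p_y, p_x) ≈ -59.13°.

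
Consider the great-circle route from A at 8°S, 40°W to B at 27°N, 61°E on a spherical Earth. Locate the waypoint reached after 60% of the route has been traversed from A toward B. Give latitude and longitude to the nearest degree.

From cos δ = sin φ₁ sin φ₂ + cos φ₁ cos φ₂ cos Δλ, the central angle is δ ≈ 1.804 rad (103.4°).
Interpolate at f = 0.60 with slerp weights a = sin((1−f)δ)/sin δ ≈ 0.679, b = sin(fδ)/sin δ ≈ 0.908.
p = a·p₁ + b·p₂ ≈ (0.907, 0.275, 0.318); φ = arcsin(p_z) ≈ 18.52°, λ = atan2(p_y, p_x) ≈ 16.87°.

≈ 19°N, 17°E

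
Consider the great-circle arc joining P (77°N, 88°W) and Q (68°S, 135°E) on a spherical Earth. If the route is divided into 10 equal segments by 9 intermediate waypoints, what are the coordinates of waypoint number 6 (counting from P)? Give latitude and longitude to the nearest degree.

Convert each endpoint to a unit vector on the sphere (x = cos φ cos λ, y = cos φ sin λ, z = sin φ).
The central angle between the endpoints is δ = arccos(p₁·p₂) ≈ 2.876 rad (164.8°).
Interpolate at f = 6/10 with slerp weights a = sin((1−f)δ)/sin δ ≈ 3.484, b = sin(fδ)/sin δ ≈ 3.770.
p = a·p₁ + b·p₂ ≈ (-0.971, 0.215, -0.101); φ = arcsin(p_z) ≈ -5.80°, λ = atan2(p_y, p_x) ≈ 167.49°.

≈ (6°S, 167°E)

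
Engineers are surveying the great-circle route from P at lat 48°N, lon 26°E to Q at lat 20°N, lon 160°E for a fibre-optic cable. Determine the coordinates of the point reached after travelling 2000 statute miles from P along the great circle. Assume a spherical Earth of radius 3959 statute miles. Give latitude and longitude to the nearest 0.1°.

From cos δ = sin φ₁ sin φ₂ + cos φ₁ cos φ₂ cos Δλ, the central angle is δ ≈ 1.754 rad (100.5°). The total great-circle distance is δ·R ≈ 1.754 × 3959 ≈ 6946 mi, so the target fraction is f = 2000/6946 ≈ 0.288.
Interpolate at f ≈ 0.288 with slerp weights a = sin((1−f)δ)/sin δ ≈ 0.965, b = sin(fδ)/sin δ ≈ 0.492.
p = a·p₁ + b·p₂ ≈ (0.146, 0.441, 0.885); φ = arcsin(p_z) ≈ 62.31°, λ = atan2(p_y, p_x) ≈ 71.73°.

≈ lat 62.3°N, lon 71.7°E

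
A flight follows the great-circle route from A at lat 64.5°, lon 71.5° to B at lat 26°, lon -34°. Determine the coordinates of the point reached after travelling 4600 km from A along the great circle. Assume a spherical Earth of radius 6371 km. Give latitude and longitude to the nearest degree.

≈ lat 53°, lon -12°

Write both endpoints as unit vectors p₁, p₂ with components (cos φ cos λ, cos φ sin λ, sin φ).
The central angle between the endpoints is δ = arccos(p₁·p₂) ≈ 1.274 rad (73.0°). The total great-circle distance is δ·R ≈ 1.274 × 6371 ≈ 8118 km, so the target fraction is f = 4600/8118 ≈ 0.567.
Interpolate at f ≈ 0.567 with slerp weights a = sin((1−f)δ)/sin δ ≈ 0.548, b = sin(fδ)/sin δ ≈ 0.691.
p = a·p₁ + b·p₂ ≈ (0.590, -0.123, 0.798); φ = arcsin(p_z) ≈ 52.94°, λ = atan2(p_y, p_x) ≈ -11.82°.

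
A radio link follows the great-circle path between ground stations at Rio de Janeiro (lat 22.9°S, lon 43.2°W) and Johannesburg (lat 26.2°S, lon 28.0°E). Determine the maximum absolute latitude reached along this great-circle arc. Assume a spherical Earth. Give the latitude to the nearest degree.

The great circle lies in the plane with unit normal n̂ = (p₁ × p₂)/|p₁ × p₂|.
Here n̂_z ≈ +0.870; the vertex latitude is φ_max = arccos|n̂_z| ≈ 29.5°.
Check via Clairaut: cos φ_max = |cos φ₁| · sin C = cos(22.9°)·sin(109.1°) ≈ 0.870, again giving ≈ 29.5°.

≈ 29°S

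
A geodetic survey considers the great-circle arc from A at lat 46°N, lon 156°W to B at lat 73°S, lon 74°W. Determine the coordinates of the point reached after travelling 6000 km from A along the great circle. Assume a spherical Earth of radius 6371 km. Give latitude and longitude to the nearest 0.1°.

Write both endpoints as unit vectors p₁, p₂ with components (cos φ cos λ, cos φ sin λ, sin φ).
The central angle between the endpoints is δ = arccos(p₁·p₂) ≈ 2.291 rad (131.3°). The total great-circle distance is δ·R ≈ 2.291 × 6371 ≈ 14597 km, so the target fraction is f = 6000/14597 ≈ 0.411.
Interpolate at f ≈ 0.411 with slerp weights a = sin((1−f)δ)/sin δ ≈ 1.298, b = sin(fδ)/sin δ ≈ 1.076.
p = a·p₁ + b·p₂ ≈ (-0.737, -0.669, -0.095); φ = arcsin(p_z) ≈ -5.46°, λ = atan2(p_y, p_x) ≈ -137.77°.

≈ lat 5.5°S, lon 137.8°W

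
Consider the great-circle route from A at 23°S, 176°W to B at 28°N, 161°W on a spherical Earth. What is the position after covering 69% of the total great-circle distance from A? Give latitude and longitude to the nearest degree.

≈ 12°N, 166°W

Convert each endpoint to a unit vector on the sphere (x = cos φ cos λ, y = cos φ sin λ, z = sin φ).
The central angle between the endpoints is δ = arccos(p₁·p₂) ≈ 0.925 rad (53.0°).
Interpolate at f = 0.69 with slerp weights a = sin((1−f)δ)/sin δ ≈ 0.354, b = sin(fδ)/sin δ ≈ 0.746.
p = a·p₁ + b·p₂ ≈ (-0.948, -0.237, 0.212); φ = arcsin(p_z) ≈ 12.23°, λ = atan2(p_y, p_x) ≈ -165.95°.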